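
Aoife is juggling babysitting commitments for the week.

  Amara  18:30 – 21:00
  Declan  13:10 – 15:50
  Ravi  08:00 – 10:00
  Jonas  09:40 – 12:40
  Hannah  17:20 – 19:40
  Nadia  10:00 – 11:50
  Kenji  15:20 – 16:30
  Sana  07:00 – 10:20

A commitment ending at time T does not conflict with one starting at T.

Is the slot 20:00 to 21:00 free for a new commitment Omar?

No — it overlaps Amara

Sana: ends 10:20 at or before Omar starts 20:00 → clear.
Ravi: ends 10:00 at or before Omar starts 20:00 → clear.
Jonas: ends 12:40 at or before Omar starts 20:00 → clear.
Nadia: ends 11:50 at or before Omar starts 20:00 → clear.
Declan: ends 15:50 at or before Omar starts 20:00 → clear.
Kenji: ends 16:30 at or before Omar starts 20:00 → clear.
Hannah: ends 19:40 at or before Omar starts 20:00 → clear.
Amara: starts 18:30 before Omar ends 21:00, and ends 21:00 after Omar starts 20:00 → overlap.
Omar overlaps Amara.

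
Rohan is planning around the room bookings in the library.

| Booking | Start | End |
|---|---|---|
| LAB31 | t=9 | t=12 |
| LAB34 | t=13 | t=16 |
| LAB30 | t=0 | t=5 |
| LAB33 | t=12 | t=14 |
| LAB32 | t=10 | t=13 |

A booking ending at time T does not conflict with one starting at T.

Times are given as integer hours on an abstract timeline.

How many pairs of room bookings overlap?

Sorted by start: LAB30, LAB31, LAB32, LAB33, LAB34.
LAB31 starts after LAB30 ends, so nothing later overlaps LAB30 either.
LAB32 starts before LAB31 ends → LAB31 and LAB32 overlap.
LAB33 starts exactly when LAB31 ends (back-to-back, no overlap), so nothing later overlaps LAB31 either.
LAB33 starts before LAB32 ends → LAB32 and LAB33 overlap.
LAB34 starts exactly when LAB32 ends (back-to-back, no overlap).
LAB34 starts before LAB33 ends → LAB33 and LAB34 overlap.
Overlapping pairs: LAB31 & LAB32, LAB32 & LAB33, LAB33 & LAB34 — 3 in total.

3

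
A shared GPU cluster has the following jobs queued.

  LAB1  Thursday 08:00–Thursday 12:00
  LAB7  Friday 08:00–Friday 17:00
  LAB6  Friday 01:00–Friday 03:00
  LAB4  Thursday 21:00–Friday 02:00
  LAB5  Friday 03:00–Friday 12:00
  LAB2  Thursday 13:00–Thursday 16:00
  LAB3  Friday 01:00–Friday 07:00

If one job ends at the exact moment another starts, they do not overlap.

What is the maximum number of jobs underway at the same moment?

Sort all start/end points and keep a running count:
Thursday 08:00 start LAB1 → 1
Thursday 12:00 end LAB1 → 0
Thursday 13:00 start LAB2 → 1
Thursday 16:00 end LAB2 → 0
Thursday 21:00 start LAB4 → 1
Friday 01:00 start LAB3 → 2
Friday 01:00 start LAB6 → 3
Friday 02:00 end LAB4 → 2
Friday 03:00 end LAB6 → 1
Friday 03:00 start LAB5 → 2
Friday 07:00 end LAB3 → 1
Friday 08:00 start LAB7 → 2
Friday 12:00 end LAB5 → 1
Friday 17:00 end LAB7 → 0
Peak is 3, at Friday 01:00 (LAB3, LAB4, LAB6).

3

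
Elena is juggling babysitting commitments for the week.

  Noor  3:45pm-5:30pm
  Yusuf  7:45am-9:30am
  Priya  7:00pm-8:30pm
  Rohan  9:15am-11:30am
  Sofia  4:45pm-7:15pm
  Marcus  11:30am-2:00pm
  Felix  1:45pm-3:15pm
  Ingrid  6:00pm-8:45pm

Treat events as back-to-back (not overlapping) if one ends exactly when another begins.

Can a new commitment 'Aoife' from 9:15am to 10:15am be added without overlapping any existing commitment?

Yusuf: starts 7:45am before Aoife ends 10:15am, and ends 9:30am after Aoife starts 9:15am → overlap.
Rohan: starts 9:15am before Aoife ends 10:15am, and ends 11:30am after Aoife starts 9:15am → overlap.
Marcus: starts 11:30am at or after Aoife ends 10:15am → clear.
Felix: starts 1:45pm at or after Aoife ends 10:15am → clear.
Noor: starts 3:45pm at or after Aoife ends 10:15am → clear.
Sofia: starts 4:45pm at or after Aoife ends 10:15am → clear.
Ingrid: starts 6:00pm at or after Aoife ends 10:15am → clear.
Priya: starts 7:00pm at or after Aoife ends 10:15am → clear.
Aoife overlaps Yusuf, Rohan.

No — it overlaps Rohan, Yusuf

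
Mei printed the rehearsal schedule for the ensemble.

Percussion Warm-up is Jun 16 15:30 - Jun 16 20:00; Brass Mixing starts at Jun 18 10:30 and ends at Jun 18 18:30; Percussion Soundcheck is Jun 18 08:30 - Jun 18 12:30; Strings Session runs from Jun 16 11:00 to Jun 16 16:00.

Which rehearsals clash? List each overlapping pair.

Brass Mixing & Percussion Soundcheck, Percussion Warm-up & Strings Session

Sorted by start: Strings Session, Percussion Warm-up, Percussion Soundcheck, Brass Mixing.
Percussion Warm-up starts before Strings Session ends → Strings Session and Percussion Warm-up overlap.
Percussion Soundcheck starts after Strings Session ends, so Strings Session has no further overlaps.
Percussion Soundcheck starts after Percussion Warm-up ends, so Percussion Warm-up has no further overlaps.
Brass Mixing starts before Percussion Soundcheck ends → Percussion Soundcheck and Brass Mixing overlap.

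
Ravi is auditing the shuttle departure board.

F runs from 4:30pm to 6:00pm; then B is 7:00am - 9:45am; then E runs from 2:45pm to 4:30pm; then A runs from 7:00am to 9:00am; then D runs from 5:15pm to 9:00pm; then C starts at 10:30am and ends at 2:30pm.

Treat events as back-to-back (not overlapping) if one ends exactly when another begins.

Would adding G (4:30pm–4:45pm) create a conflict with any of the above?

Yes — it overlaps F

A: ends 9:00am at or before G starts 4:30pm → clear.
B: ends 9:45am at or before G starts 4:30pm → clear.
C: ends 2:30pm at or before G starts 4:30pm → clear.
E: ends 4:30pm at or before G starts 4:30pm → clear.
F: starts 4:30pm before G ends 4:45pm, and ends 6:00pm after G starts 4:30pm → overlap.
D: starts 5:15pm at or after G ends 4:45pm → clear.
G overlaps F.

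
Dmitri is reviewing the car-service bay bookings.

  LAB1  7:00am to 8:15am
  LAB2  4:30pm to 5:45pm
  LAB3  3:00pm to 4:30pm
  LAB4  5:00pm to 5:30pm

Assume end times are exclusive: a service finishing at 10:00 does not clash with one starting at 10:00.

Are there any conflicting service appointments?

Sorted by start: LAB1, LAB3, LAB2, LAB4.
LAB3 starts after LAB1 ends; LAB1 is clear from here.
LAB2 starts exactly when LAB3 ends (back-to-back, no overlap); LAB3 is clear from here.
LAB4 starts before LAB2 ends → LAB2 and LAB4 overlap.
That's a conflict, so the schedule is not conflict-free.

Yes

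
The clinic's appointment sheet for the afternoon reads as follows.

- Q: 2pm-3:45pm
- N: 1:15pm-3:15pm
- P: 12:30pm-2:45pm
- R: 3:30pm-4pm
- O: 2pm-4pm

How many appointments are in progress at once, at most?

Walk through starts and ends in time order (an end at T is processed before a start at T):
12:30pm start P → 1
1:15pm start N → 2
2pm start O → 3
2pm start Q → 4
2:45pm end P → 3
3:15pm end N → 2
3:30pm start R → 3
3:45pm end Q → 2
4pm end O → 1
4pm end R → 0
Peak is 4, at 2pm (N, O, P, Q).

4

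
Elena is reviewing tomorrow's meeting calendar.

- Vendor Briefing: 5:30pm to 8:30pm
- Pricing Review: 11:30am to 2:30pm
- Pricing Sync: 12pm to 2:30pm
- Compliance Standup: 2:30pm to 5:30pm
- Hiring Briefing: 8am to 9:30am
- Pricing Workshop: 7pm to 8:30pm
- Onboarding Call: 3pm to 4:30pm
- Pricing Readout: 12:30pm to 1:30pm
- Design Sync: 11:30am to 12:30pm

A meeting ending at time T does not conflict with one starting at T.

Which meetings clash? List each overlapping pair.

Compliance Standup & Onboarding Call, Design Sync & Pricing Review, Design Sync & Pricing Sync, Pricing Readout & Pricing Review, Pricing Readout & Pricing Sync, Pricing Review & Pricing Sync, Pricing Workshop & Vendor Briefing

Check each pair: they overlap iff neither finishes before the other starts.
Sorted by start: Hiring Briefing, Pricing Review, Design Sync, Pricing Sync, Pricing Readout, Compliance Standup, Onboarding Call, Vendor Briefing, Pricing Workshop.
Pricing Review starts after Hiring Briefing ends; Hiring Briefing is clear from here.
Design Sync starts before Pricing Review ends → Pricing Review and Design Sync overlap.
Pricing Sync starts before Pricing Review ends → Pricing Review and Pricing Sync overlap.
Pricing Readout starts before Pricing Review ends → Pricing Review and Pricing Readout overlap.
Compliance Standup starts exactly when Pricing Review ends (back-to-back, no overlap); Pricing Review is clear from here.
Pricing Sync starts before Design Sync ends → Design Sync and Pricing Sync overlap.
Pricing Readout starts exactly when Design Sync ends (back-to-back, no overlap); Design Sync is clear from here.
Pricing Readout starts before Pricing Sync ends → Pricing Sync and Pricing Readout overlap.
Compliance Standup starts exactly when Pricing Sync ends (back-to-back, no overlap); Pricing Sync is clear from here.
Compliance Standup starts after Pricing Readout ends; Pricing Readout is clear from here.
Onboarding Call starts before Compliance Standup ends → Compliance Standup and Onboarding Call overlap.
Vendor Briefing starts exactly when Compliance Standup ends (back-to-back, no overlap); Compliance Standup is clear from here.
Vendor Briefing starts after Onboarding Call ends; Onboarding Call is clear from here.
Pricing Workshop starts before Vendor Briefing ends → Vendor Briefing and Pricing Workshop overlap.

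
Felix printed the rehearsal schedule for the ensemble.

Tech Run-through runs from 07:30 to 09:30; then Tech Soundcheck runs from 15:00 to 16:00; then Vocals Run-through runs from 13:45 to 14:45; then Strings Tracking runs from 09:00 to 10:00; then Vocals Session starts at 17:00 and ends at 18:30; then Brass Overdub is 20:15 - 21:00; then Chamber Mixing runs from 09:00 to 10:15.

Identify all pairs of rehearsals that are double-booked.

Sorted by start: Tech Run-through, Chamber Mixing, Strings Tracking, Vocals Run-through, Tech Soundcheck, Vocals Session, Brass Overdub.
Chamber Mixing starts before Tech Run-through ends → Tech Run-through and Chamber Mixing overlap.
Strings Tracking starts before Tech Run-through ends → Tech Run-through and Strings Tracking overlap.
Vocals Run-through starts after Tech Run-through ends; Tech Run-through is clear from here.
Strings Tracking starts before Chamber Mixing ends → Chamber Mixing and Strings Tracking overlap.
Vocals Run-through starts after Chamber Mixing ends; Chamber Mixing is clear from here.
Vocals Run-through starts after Strings Tracking ends; Strings Tracking is clear from here.
Tech Soundcheck starts after Vocals Run-through ends; Vocals Run-through is clear from here.
Vocals Session starts after Tech Soundcheck ends; Tech Soundcheck is clear from here.
Brass Overdub starts after Vocals Session ends.

Chamber Mixing & Strings Tracking, Chamber Mixing & Tech Run-through, Strings Tracking & Tech Run-through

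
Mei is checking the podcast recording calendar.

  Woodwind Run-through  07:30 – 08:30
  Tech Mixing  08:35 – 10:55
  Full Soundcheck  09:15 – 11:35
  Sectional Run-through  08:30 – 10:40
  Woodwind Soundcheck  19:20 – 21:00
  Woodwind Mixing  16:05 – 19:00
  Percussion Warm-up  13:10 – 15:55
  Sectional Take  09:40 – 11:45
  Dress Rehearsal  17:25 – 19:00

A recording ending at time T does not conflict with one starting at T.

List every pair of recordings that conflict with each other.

Sorted by start: Woodwind Run-through, Sectional Run-through, Tech Mixing, Full Soundcheck, Sectional Take, Percussion Warm-up, Woodwind Mixing, Dress Rehearsal, Woodwind Soundcheck.
Sectional Run-through starts exactly when Woodwind Run-through ends (back-to-back, no overlap) — done with Woodwind Run-through.
Tech Mixing starts before Sectional Run-through ends → Sectional Run-through and Tech Mixing overlap.
Full Soundcheck starts before Sectional Run-through ends → Sectional Run-through and Full Soundcheck overlap.
Sectional Take starts before Sectional Run-through ends → Sectional Run-through and Sectional Take overlap.
Percussion Warm-up starts after Sectional Run-through ends — done with Sectional Run-through.
Full Soundcheck starts before Tech Mixing ends → Tech Mixing and Full Soundcheck overlap.
Sectional Take starts before Tech Mixing ends → Tech Mixing and Sectional Take overlap.
Percussion Warm-up starts after Tech Mixing ends — done with Tech Mixing.
Sectional Take starts before Full Soundcheck ends → Full Soundcheck and Sectional Take overlap.
Percussion Warm-up starts after Full Soundcheck ends — done with Full Soundcheck.
Percussion Warm-up starts after Sectional Take ends — done with Sectional Take.
Woodwind Mixing starts after Percussion Warm-up ends — done with Percussion Warm-up.
Dress Rehearsal starts before Woodwind Mixing ends → Woodwind Mixing and Dress Rehearsal overlap.
Woodwind Soundcheck starts after Woodwind Mixing ends.
Woodwind Soundcheck starts after Dress Rehearsal ends.

Dress Rehearsal & Woodwind Mixing, Full Soundcheck & Sectional Run-through, Full Soundcheck & Sectional Take, Full Soundcheck & Tech Mixing, Sectional Run-through & Sectional Take, Sectional Run-through & Tech Mixing, Sectional Take & Tech Mixing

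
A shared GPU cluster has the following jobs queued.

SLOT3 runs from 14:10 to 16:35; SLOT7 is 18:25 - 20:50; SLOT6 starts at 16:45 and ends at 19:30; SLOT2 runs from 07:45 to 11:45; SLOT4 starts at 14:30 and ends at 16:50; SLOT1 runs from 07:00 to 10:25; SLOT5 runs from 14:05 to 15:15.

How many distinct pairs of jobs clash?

6

Sorted by start: SLOT1, SLOT2, SLOT5, SLOT3, SLOT4, SLOT6, SLOT7.
SLOT2 starts before SLOT1 ends → SLOT1 and SLOT2 overlap.
SLOT5 starts after SLOT1 ends — done with SLOT1.
SLOT5 starts after SLOT2 ends — done with SLOT2.
SLOT3 starts before SLOT5 ends → SLOT5 and SLOT3 overlap.
SLOT4 starts before SLOT5 ends → SLOT5 and SLOT4 overlap.
SLOT6 starts after SLOT5 ends — done with SLOT5.
SLOT4 starts before SLOT3 ends → SLOT3 and SLOT4 overlap.
SLOT6 starts after SLOT3 ends — done with SLOT3.
SLOT6 starts before SLOT4 ends → SLOT4 and SLOT6 overlap.
SLOT7 starts after SLOT4 ends.
SLOT7 starts before SLOT6 ends → SLOT6 and SLOT7 overlap.
Overlapping pairs: SLOT1 & SLOT2, SLOT3 & SLOT4, SLOT3 & SLOT5, SLOT4 & SLOT5, SLOT4 & SLOT6, SLOT6 & SLOT7 — 6 in total.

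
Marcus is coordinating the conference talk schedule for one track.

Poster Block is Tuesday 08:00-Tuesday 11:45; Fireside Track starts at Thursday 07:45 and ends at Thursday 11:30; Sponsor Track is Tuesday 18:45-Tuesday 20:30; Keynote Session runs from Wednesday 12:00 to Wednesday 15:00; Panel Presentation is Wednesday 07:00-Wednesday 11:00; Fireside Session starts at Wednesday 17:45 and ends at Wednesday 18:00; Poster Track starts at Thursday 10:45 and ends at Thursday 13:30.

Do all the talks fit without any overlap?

No

Sorted by start: Poster Block, Sponsor Track, Panel Presentation, Keynote Session, Fireside Session, Fireside Track, Poster Track.
Sponsor Track starts after Poster Block ends, so Poster Block has no further overlaps.
Panel Presentation starts after Sponsor Track ends, so Sponsor Track has no further overlaps.
Keynote Session starts after Panel Presentation ends, so Panel Presentation has no further overlaps.
Fireside Session starts after Keynote Session ends, so Keynote Session has no further overlaps.
Fireside Track starts after Fireside Session ends, so Fireside Session has no further overlaps.
Poster Track starts before Fireside Track ends → Fireside Track and Poster Track overlap.
That's a conflict, so the schedule is not conflict-free.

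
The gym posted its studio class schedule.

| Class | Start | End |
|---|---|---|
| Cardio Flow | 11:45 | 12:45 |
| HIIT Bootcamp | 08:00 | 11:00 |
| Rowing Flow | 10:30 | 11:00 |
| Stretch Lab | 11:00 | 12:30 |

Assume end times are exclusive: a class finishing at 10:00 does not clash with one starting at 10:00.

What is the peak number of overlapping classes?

2

Walk through starts and ends in time order (an end at T is processed before a start at T):
08:00 start HIIT Bootcamp → 1
10:30 start Rowing Flow → 2
11:00 end HIIT Bootcamp → 1
11:00 end Rowing Flow → 0
11:00 start Stretch Lab → 1
11:45 start Cardio Flow → 2
12:30 end Stretch Lab → 1
12:45 end Cardio Flow → 0
Peak is 2, at 10:30 (HIIT Bootcamp, Rowing Flow).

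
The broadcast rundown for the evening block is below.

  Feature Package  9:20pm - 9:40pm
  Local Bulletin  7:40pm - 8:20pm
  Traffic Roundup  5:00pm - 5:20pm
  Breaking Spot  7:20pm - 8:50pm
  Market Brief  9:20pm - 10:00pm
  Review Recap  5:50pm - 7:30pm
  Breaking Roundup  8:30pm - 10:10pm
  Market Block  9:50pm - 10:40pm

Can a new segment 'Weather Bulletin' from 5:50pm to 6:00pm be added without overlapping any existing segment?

No — it overlaps Review Recap

Traffic Roundup: ends 5:20pm at or before Weather Bulletin starts 5:50pm → clear.
Review Recap: starts 5:50pm before Weather Bulletin ends 6:00pm, and ends 7:30pm after Weather Bulletin starts 5:50pm → overlap.
Breaking Spot: starts 7:20pm at or after Weather Bulletin ends 6:00pm → clear.
Local Bulletin: starts 7:40pm at or after Weather Bulletin ends 6:00pm → clear.
Breaking Roundup: starts 8:30pm at or after Weather Bulletin ends 6:00pm → clear.
Market Brief: starts 9:20pm at or after Weather Bulletin ends 6:00pm → clear.
Feature Package: starts 9:20pm at or after Weather Bulletin ends 6:00pm → clear.
Market Block: starts 9:50pm at or after Weather Bulletin ends 6:00pm → clear.
Weather Bulletin overlaps Review Recap.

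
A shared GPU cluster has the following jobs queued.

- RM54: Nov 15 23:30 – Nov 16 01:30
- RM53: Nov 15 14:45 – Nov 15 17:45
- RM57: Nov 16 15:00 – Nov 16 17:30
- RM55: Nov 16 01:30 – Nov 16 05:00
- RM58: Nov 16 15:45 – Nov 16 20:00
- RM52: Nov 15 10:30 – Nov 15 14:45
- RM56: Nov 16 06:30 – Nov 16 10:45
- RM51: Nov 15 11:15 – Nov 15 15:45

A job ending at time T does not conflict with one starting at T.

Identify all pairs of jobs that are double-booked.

RM51 & RM52, RM51 & RM53, RM57 & RM58

Two intervals overlap when each starts before the other ends.
Sorted by start: RM52, RM51, RM53, RM54, RM55, RM56, RM57, RM58.
RM51 starts before RM52 ends → RM52 and RM51 overlap.
RM53 starts exactly when RM52 ends (back-to-back, no overlap) — done with RM52.
RM53 starts before RM51 ends → RM51 and RM53 overlap.
RM54 starts after RM51 ends — done with RM51.
RM54 starts after RM53 ends — done with RM53.
RM55 starts exactly when RM54 ends (back-to-back, no overlap) — done with RM54.
RM56 starts after RM55 ends — done with RM55.
RM57 starts after RM56 ends — done with RM56.
RM58 starts before RM57 ends → RM57 and RM58 overlap.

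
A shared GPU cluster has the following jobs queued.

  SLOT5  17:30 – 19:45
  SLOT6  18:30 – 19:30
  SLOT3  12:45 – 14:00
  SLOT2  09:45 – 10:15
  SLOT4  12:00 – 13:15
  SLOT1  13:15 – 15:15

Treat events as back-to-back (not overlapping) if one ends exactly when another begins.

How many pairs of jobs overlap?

Sorted by start: SLOT2, SLOT4, SLOT3, SLOT1, SLOT5, SLOT6.
SLOT4 starts after SLOT2 ends, so nothing later overlaps SLOT2 either.
SLOT3 starts before SLOT4 ends → SLOT4 and SLOT3 overlap.
SLOT1 starts exactly when SLOT4 ends (back-to-back, no overlap), so nothing later overlaps SLOT4 either.
SLOT1 starts before SLOT3 ends → SLOT3 and SLOT1 overlap.
SLOT5 starts after SLOT3 ends, so nothing later overlaps SLOT3 either.
SLOT5 starts after SLOT1 ends, so nothing later overlaps SLOT1 either.
SLOT6 starts before SLOT5 ends → SLOT5 and SLOT6 overlap.
Overlapping pairs: SLOT1 & SLOT3, SLOT3 & SLOT4, SLOT5 & SLOT6 — 3 in total.

3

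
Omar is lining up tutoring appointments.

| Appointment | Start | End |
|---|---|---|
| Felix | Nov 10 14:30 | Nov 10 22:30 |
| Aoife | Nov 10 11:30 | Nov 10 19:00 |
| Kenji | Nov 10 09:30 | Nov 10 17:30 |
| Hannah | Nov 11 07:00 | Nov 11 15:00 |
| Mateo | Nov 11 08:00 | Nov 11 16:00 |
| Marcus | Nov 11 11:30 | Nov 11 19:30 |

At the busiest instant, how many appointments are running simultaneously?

Sort all start/end points and keep a running count:
Nov 10 09:30 start Kenji → 1
Nov 10 11:30 start Aoife → 2
Nov 10 14:30 start Felix → 3
Nov 10 17:30 end Kenji → 2
Nov 10 19:00 end Aoife → 1
Nov 10 22:30 end Felix → 0
Nov 11 07:00 start Hannah → 1
Nov 11 08:00 start Mateo → 2
Nov 11 11:30 start Marcus → 3
Nov 11 15:00 end Hannah → 2
Nov 11 16:00 end Mateo → 1
Nov 11 19:30 end Marcus → 0
Peak is 3, at Nov 10 14:30 (Aoife, Felix, Kenji).

3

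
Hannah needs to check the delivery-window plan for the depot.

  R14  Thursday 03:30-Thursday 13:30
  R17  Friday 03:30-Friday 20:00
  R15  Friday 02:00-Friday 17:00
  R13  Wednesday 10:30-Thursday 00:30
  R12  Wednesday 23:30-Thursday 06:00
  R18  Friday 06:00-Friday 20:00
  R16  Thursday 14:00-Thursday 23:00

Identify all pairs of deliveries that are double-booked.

R12 & R13, R12 & R14, R15 & R17, R15 & R18, R17 & R18

Two intervals overlap when each starts before the other ends.
Sorted by start: R13, R12, R14, R16, R15, R17, R18.
R12 starts before R13 ends → R13 and R12 overlap.
R14 starts after R13 ends; R13 is clear from here.
R14 starts before R12 ends → R12 and R14 overlap.
R16 starts after R12 ends; R12 is clear from here.
R16 starts after R14 ends; R14 is clear from here.
R15 starts after R16 ends; R16 is clear from here.
R17 starts before R15 ends → R15 and R17 overlap.
R18 starts before R15 ends → R15 and R18 overlap.
R18 starts before R17 ends → R17 and R18 overlap.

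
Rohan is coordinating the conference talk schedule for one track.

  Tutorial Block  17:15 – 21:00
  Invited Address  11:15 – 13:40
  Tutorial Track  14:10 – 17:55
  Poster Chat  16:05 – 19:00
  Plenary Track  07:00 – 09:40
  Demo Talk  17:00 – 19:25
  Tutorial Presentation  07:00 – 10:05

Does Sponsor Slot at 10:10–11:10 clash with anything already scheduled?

No — it doesn't clash with anything

Tutorial Presentation: ends 10:05 at or before Sponsor Slot starts 10:10 → clear.
Plenary Track: ends 09:40 at or before Sponsor Slot starts 10:10 → clear.
Invited Address: starts 11:15 at or after Sponsor Slot ends 11:10 → clear.
Tutorial Track: starts 14:10 at or after Sponsor Slot ends 11:10 → clear.
Poster Chat: starts 16:05 at or after Sponsor Slot ends 11:10 → clear.
Demo Talk: starts 17:00 at or after Sponsor Slot ends 11:10 → clear.
Tutorial Block: starts 17:15 at or after Sponsor Slot ends 11:10 → clear.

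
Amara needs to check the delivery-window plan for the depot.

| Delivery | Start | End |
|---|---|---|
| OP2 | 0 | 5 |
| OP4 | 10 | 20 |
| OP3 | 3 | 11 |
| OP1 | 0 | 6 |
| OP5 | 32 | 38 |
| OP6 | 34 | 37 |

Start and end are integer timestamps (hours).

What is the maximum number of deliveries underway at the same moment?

Sort all start/end points and keep a running count:
0 start OP1 → 1
0 start OP2 → 2
3 start OP3 → 3
5 end OP2 → 2
6 end OP1 → 1
10 start OP4 → 2
11 end OP3 → 1
20 end OP4 → 0
32 start OP5 → 1
34 start OP6 → 2
37 end OP6 → 1
38 end OP5 → 0
Peak is 3, at 3 (OP1, OP2, OP3).

3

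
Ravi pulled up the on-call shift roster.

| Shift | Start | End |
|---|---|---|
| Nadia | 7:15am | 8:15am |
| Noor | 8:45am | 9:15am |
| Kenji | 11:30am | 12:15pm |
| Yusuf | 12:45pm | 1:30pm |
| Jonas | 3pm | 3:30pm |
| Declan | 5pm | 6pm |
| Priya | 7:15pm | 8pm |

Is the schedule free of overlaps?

Two intervals overlap when each starts before the other ends.
Sorted by start: Nadia, Noor, Kenji, Yusuf, Jonas, Declan, Priya.
Noor starts after Nadia ends; Nadia is clear from here.
Kenji starts after Noor ends; Noor is clear from here.
Yusuf starts after Kenji ends; Kenji is clear from here.
Jonas starts after Yusuf ends; Yusuf is clear from here.
Declan starts after Jonas ends; Jonas is clear from here.
Priya starts after Declan ends.
Every pair is clear; the schedule has no overlaps.

Yes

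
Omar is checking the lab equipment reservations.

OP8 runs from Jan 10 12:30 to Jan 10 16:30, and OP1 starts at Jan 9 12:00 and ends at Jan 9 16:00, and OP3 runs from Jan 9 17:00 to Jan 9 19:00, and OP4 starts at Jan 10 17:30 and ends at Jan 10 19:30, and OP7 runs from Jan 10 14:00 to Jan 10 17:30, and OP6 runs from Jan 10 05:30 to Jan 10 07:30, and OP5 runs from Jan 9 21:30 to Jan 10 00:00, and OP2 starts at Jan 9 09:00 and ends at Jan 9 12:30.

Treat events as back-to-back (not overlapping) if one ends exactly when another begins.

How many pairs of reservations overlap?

Two intervals overlap when each starts before the other ends.
Sorted by start: OP2, OP1, OP3, OP5, OP6, OP8, OP7, OP4.
OP1 starts before OP2 ends → OP2 and OP1 overlap.
OP3 starts after OP2 ends — done with OP2.
OP3 starts after OP1 ends — done with OP1.
OP5 starts after OP3 ends — done with OP3.
OP6 starts after OP5 ends — done with OP5.
OP8 starts after OP6 ends — done with OP6.
OP7 starts before OP8 ends → OP8 and OP7 overlap.
OP4 starts after OP8 ends.
OP4 starts exactly when OP7 ends (back-to-back, no overlap).
Overlapping pairs: OP1 & OP2, OP7 & OP8 — 2 in total.

2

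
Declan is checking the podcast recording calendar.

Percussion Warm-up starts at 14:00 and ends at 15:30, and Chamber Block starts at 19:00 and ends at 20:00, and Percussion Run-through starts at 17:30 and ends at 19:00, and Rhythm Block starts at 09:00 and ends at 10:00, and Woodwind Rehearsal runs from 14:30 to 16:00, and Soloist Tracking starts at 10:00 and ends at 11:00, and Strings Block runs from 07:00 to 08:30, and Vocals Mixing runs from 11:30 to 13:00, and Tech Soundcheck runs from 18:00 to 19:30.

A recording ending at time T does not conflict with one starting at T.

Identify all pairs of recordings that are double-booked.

Chamber Block & Tech Soundcheck, Percussion Run-through & Tech Soundcheck, Percussion Warm-up & Woodwind Rehearsal

Sorted by start: Strings Block, Rhythm Block, Soloist Tracking, Vocals Mixing, Percussion Warm-up, Woodwind Rehearsal, Percussion Run-through, Tech Soundcheck, Chamber Block.
Rhythm Block starts after Strings Block ends, so Strings Block has no further overlaps.
Soloist Tracking starts exactly when Rhythm Block ends (back-to-back, no overlap), so Rhythm Block has no further overlaps.
Vocals Mixing starts after Soloist Tracking ends, so Soloist Tracking has no further overlaps.
Percussion Warm-up starts after Vocals Mixing ends, so Vocals Mixing has no further overlaps.
Woodwind Rehearsal starts before Percussion Warm-up ends → Percussion Warm-up and Woodwind Rehearsal overlap.
Percussion Run-through starts after Percussion Warm-up ends, so Percussion Warm-up has no further overlaps.
Percussion Run-through starts after Woodwind Rehearsal ends, so Woodwind Rehearsal has no further overlaps.
Tech Soundcheck starts before Percussion Run-through ends → Percussion Run-through and Tech Soundcheck overlap.
Chamber Block starts exactly when Percussion Run-through ends (back-to-back, no overlap).
Chamber Block starts before Tech Soundcheck ends → Tech Soundcheck and Chamber Block overlap.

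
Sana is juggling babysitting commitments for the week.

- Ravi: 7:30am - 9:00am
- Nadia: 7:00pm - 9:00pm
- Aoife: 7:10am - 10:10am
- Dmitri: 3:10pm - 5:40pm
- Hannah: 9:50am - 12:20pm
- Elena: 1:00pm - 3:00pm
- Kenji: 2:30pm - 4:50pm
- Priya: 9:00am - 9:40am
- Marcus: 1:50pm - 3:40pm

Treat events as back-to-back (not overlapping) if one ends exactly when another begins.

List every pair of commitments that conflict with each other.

Aoife & Hannah, Aoife & Priya, Aoife & Ravi, Dmitri & Kenji, Dmitri & Marcus, Elena & Kenji, Elena & Marcus, Kenji & Marcus

Sorted by start: Aoife, Ravi, Priya, Hannah, Elena, Marcus, Kenji, Dmitri, Nadia.
Ravi starts before Aoife ends → Aoife and Ravi overlap.
Priya starts before Aoife ends → Aoife and Priya overlap.
Hannah starts before Aoife ends → Aoife and Hannah overlap.
Elena starts after Aoife ends — done with Aoife.
Priya starts exactly when Ravi ends (back-to-back, no overlap) — done with Ravi.
Hannah starts after Priya ends — done with Priya.
Elena starts after Hannah ends — done with Hannah.
Marcus starts before Elena ends → Elena and Marcus overlap.
Kenji starts before Elena ends → Elena and Kenji overlap.
Dmitri starts after Elena ends — done with Elena.
Kenji starts before Marcus ends → Marcus and Kenji overlap.
Dmitri starts before Marcus ends → Marcus and Dmitri overlap.
Nadia starts after Marcus ends.
Dmitri starts before Kenji ends → Kenji and Dmitri overlap.
Nadia starts after Kenji ends.
Nadia starts after Dmitri ends.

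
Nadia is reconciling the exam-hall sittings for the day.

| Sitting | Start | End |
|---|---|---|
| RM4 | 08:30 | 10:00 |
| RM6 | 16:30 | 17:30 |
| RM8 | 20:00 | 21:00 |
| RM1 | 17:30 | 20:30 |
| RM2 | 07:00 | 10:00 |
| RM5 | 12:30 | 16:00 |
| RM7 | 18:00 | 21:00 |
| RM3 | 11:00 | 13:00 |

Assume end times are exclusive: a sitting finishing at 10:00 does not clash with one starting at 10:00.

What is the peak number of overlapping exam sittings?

Sort all start/end points and keep a running count:
07:00 start RM2 → 1
08:30 start RM4 → 2
10:00 end RM2 → 1
10:00 end RM4 → 0
11:00 start RM3 → 1
12:30 start RM5 → 2
13:00 end RM3 → 1
16:00 end RM5 → 0
16:30 start RM6 → 1
17:30 end RM6 → 0
17:30 start RM1 → 1
18:00 start RM7 → 2
20:00 start RM8 → 3
20:30 end RM1 → 2
21:00 end RM7 → 1
21:00 end RM8 → 0
Peak is 3, at 20:00 (RM1, RM7, RM8).

3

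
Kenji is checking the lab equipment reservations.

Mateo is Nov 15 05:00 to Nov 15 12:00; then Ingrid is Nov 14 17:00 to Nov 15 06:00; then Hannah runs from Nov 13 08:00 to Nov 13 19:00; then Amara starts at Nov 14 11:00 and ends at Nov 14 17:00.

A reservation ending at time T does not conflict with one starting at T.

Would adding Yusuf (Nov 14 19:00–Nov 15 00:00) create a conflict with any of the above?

Hannah: ends Nov 13 19:00 at or before Yusuf starts Nov 14 19:00 → clear.
Amara: ends Nov 14 17:00 at or before Yusuf starts Nov 14 19:00 → clear.
Ingrid: starts Nov 14 17:00 before Yusuf ends Nov 15 00:00, and ends Nov 15 06:00 after Yusuf starts Nov 14 19:00 → overlap.
Mateo: starts Nov 15 05:00 at or after Yusuf ends Nov 15 00:00 → clear.
Yusuf overlaps Ingrid.

Yes — it overlaps Ingrid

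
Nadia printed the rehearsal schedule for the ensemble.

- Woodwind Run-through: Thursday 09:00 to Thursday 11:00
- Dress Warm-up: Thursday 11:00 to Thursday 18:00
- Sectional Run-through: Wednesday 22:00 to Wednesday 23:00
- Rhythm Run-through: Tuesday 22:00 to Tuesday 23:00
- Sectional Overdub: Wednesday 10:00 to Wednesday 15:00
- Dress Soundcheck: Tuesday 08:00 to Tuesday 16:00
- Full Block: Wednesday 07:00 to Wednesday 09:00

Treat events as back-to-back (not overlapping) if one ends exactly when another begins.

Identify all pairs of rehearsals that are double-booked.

no conflicts

Two intervals overlap when each starts before the other ends.
Sorted by start: Dress Soundcheck, Rhythm Run-through, Full Block, Sectional Overdub, Sectional Run-through, Woodwind Run-through, Dress Warm-up.
Rhythm Run-through starts after Dress Soundcheck ends, so Dress Soundcheck has no further overlaps.
Full Block starts after Rhythm Run-through ends, so Rhythm Run-through has no further overlaps.
Sectional Overdub starts after Full Block ends, so Full Block has no further overlaps.
Sectional Run-through starts after Sectional Overdub ends, so Sectional Overdub has no further overlaps.
Woodwind Run-through starts after Sectional Run-through ends, so Sectional Run-through has no further overlaps.
Dress Warm-up starts exactly when Woodwind Run-through ends (back-to-back, no overlap).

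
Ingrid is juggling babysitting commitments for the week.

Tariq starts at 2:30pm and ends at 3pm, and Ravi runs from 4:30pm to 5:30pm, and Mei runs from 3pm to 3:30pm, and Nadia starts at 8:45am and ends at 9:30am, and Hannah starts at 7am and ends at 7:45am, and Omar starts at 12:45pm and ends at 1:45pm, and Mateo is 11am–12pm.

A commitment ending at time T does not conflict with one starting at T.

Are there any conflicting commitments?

Check each pair: they overlap iff neither finishes before the other starts.
Sorted by start: Hannah, Nadia, Mateo, Omar, Tariq, Mei, Ravi.
Nadia starts after Hannah ends, so nothing later overlaps Hannah either.
Mateo starts after Nadia ends, so nothing later overlaps Nadia either.
Omar starts after Mateo ends, so nothing later overlaps Mateo either.
Tariq starts after Omar ends, so nothing later overlaps Omar either.
Mei starts exactly when Tariq ends (back-to-back, no overlap), so nothing later overlaps Tariq either.
Ravi starts after Mei ends.
Every pair is clear; the schedule has no overlaps.

No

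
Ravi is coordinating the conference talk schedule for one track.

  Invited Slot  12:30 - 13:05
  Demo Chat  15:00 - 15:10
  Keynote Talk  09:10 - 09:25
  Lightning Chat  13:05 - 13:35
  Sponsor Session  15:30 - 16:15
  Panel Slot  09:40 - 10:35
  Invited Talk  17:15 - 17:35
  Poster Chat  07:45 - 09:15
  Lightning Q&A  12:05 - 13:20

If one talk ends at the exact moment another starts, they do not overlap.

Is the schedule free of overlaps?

No

Sorted by start: Poster Chat, Keynote Talk, Panel Slot, Lightning Q&A, Invited Slot, Lightning Chat, Demo Chat, Sponsor Session, Invited Talk.
Keynote Talk starts before Poster Chat ends → Poster Chat and Keynote Talk overlap.
That's a conflict, so the schedule is not conflict-free.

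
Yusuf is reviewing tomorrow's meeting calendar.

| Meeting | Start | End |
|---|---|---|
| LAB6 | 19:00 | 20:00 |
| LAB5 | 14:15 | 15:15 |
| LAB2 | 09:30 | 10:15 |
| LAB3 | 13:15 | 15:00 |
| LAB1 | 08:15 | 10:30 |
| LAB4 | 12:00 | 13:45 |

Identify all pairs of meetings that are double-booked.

LAB1 & LAB2, LAB3 & LAB4, LAB3 & LAB5

Sorted by start: LAB1, LAB2, LAB4, LAB3, LAB5, LAB6.
LAB2 starts before LAB1 ends → LAB1 and LAB2 overlap.
LAB4 starts after LAB1 ends, so nothing later overlaps LAB1 either.
LAB4 starts after LAB2 ends, so nothing later overlaps LAB2 either.
LAB3 starts before LAB4 ends → LAB4 and LAB3 overlap.
LAB5 starts after LAB4 ends, so nothing later overlaps LAB4 either.
LAB5 starts before LAB3 ends → LAB3 and LAB5 overlap.
LAB6 starts after LAB3 ends.
LAB6 starts after LAB5 ends.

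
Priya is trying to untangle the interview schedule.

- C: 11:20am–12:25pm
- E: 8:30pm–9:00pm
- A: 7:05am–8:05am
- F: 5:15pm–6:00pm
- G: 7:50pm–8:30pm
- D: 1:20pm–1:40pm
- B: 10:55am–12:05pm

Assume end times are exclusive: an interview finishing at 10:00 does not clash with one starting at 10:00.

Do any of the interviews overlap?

Two intervals overlap when each starts before the other ends.
Sorted by start: A, B, C, D, F, G, E.
B starts after A ends, so A has no further overlaps.
C starts before B ends → B and C overlap.
That's a conflict, so the schedule is not conflict-free.

Yes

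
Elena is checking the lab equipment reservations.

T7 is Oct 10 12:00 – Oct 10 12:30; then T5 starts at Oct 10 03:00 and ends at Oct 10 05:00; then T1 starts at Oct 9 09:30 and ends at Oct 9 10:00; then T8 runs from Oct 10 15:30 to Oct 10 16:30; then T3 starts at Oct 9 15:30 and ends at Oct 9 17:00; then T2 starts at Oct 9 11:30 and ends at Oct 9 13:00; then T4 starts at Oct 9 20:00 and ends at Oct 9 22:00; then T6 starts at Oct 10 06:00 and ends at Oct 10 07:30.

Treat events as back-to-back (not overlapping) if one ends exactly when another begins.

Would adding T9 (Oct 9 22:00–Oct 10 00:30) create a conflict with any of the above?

No — it doesn't clash with anything

T1: ends Oct 9 10:00 at or before T9 starts Oct 9 22:00 → clear.
T2: ends Oct 9 13:00 at or before T9 starts Oct 9 22:00 → clear.
T3: ends Oct 9 17:00 at or before T9 starts Oct 9 22:00 → clear.
T4: ends Oct 9 22:00 at or before T9 starts Oct 9 22:00 → clear.
T5: starts Oct 10 03:00 at or after T9 ends Oct 10 00:30 → clear.
T6: starts Oct 10 06:00 at or after T9 ends Oct 10 00:30 → clear.
T7: starts Oct 10 12:00 at or after T9 ends Oct 10 00:30 → clear.
T8: starts Oct 10 15:30 at or after T9 ends Oct 10 00:30 → clear.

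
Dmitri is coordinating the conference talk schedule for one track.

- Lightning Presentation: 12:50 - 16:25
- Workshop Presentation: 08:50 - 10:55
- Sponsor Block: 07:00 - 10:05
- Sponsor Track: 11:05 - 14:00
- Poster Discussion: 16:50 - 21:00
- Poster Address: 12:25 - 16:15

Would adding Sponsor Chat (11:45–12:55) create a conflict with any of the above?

Sponsor Block: ends 10:05 at or before Sponsor Chat starts 11:45 → clear.
Workshop Presentation: ends 10:55 at or before Sponsor Chat starts 11:45 → clear.
Sponsor Track: starts 11:05 before Sponsor Chat ends 12:55, and ends 14:00 after Sponsor Chat starts 11:45 → overlap.
Poster Address: starts 12:25 before Sponsor Chat ends 12:55, and ends 16:15 after Sponsor Chat starts 11:45 → overlap.
Lightning Presentation: starts 12:50 before Sponsor Chat ends 12:55, and ends 16:25 after Sponsor Chat starts 11:45 → overlap.
Poster Discussion: starts 16:50 at or after Sponsor Chat ends 12:55 → clear.
Sponsor Chat overlaps Sponsor Track, Poster Address, Lightning Presentation.

Yes — it overlaps Lightning Presentation, Poster Address, Sponsor Track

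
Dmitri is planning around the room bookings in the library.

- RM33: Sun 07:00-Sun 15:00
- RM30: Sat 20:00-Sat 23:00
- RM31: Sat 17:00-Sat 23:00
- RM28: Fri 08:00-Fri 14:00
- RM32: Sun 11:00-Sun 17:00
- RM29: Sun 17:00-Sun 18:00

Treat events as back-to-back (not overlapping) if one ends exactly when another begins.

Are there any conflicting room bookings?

Yes

Sorted by start: RM28, RM31, RM30, RM33, RM32, RM29.
RM31 starts after RM28 ends — done with RM28.
RM30 starts before RM31 ends → RM31 and RM30 overlap.
That's a conflict, so the schedule is not conflict-free.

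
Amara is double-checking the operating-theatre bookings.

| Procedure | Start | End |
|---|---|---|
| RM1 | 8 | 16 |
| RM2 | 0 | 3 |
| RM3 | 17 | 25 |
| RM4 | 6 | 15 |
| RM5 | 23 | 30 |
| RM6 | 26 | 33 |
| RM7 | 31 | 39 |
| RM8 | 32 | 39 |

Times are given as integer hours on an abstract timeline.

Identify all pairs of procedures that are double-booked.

RM1 & RM4, RM3 & RM5, RM5 & RM6, RM6 & RM7, RM6 & RM8, RM7 & RM8

Two intervals overlap when each starts before the other ends.
Sorted by start: RM2, RM4, RM1, RM3, RM5, RM6, RM7, RM8.
RM4 starts after RM2 ends — done with RM2.
RM1 starts before RM4 ends → RM4 and RM1 overlap.
RM3 starts after RM4 ends — done with RM4.
RM3 starts after RM1 ends — done with RM1.
RM5 starts before RM3 ends → RM3 and RM5 overlap.
RM6 starts after RM3 ends — done with RM3.
RM6 starts before RM5 ends → RM5 and RM6 overlap.
RM7 starts after RM5 ends — done with RM5.
RM7 starts before RM6 ends → RM6 and RM7 overlap.
RM8 starts before RM6 ends → RM6 and RM8 overlap.
RM8 starts before RM7 ends → RM7 and RM8 overlap.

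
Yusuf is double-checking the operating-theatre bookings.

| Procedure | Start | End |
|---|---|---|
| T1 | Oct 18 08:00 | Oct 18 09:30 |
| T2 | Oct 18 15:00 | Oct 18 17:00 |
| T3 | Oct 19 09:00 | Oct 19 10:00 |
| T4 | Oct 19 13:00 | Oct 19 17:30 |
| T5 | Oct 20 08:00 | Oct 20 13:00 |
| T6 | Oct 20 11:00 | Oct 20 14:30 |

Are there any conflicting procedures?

Sorted by start: T1, T2, T3, T4, T5, T6.
T2 starts after T1 ends — done with T1.
T3 starts after T2 ends — done with T2.
T4 starts after T3 ends — done with T3.
T5 starts after T4 ends — done with T4.
T6 starts before T5 ends → T5 and T6 overlap.
That's a conflict, so the schedule is not conflict-free.

Yes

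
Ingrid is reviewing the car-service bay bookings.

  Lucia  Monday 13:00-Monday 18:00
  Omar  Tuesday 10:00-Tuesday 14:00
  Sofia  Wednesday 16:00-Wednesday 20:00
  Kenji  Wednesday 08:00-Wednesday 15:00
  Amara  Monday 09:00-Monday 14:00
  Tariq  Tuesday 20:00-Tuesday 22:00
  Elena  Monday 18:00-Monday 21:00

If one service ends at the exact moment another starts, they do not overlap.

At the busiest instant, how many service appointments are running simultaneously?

Sort all start/end points and keep a running count:
Monday 09:00 start Amara → 1
Monday 13:00 start Lucia → 2
Monday 14:00 end Amara → 1
Monday 18:00 end Lucia → 0
Monday 18:00 start Elena → 1
Monday 21:00 end Elena → 0
Tuesday 10:00 start Omar → 1
Tuesday 14:00 end Omar → 0
Tuesday 20:00 start Tariq → 1
Tuesday 22:00 end Tariq → 0
Wednesday 08:00 start Kenji → 1
Wednesday 15:00 end Kenji → 0
Wednesday 16:00 start Sofia → 1
Wednesday 20:00 end Sofia → 0
Peak is 2, at Monday 13:00 (Amara, Lucia).

2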